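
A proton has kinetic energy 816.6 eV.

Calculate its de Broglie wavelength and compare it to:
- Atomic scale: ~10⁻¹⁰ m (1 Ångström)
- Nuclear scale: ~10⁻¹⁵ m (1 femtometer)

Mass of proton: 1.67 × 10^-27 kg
λ = 1.00 × 10^-12 m, which is between nuclear and atomic scales.

Using λ = h/√(2mKE):

KE = 816.6 eV = 1.308 × 10^-16 J

λ = h/√(2mKE)
λ = (6.626 × 10^-34 J·s) / √(2 × 1.67 × 10^-27 kg × 1.308 × 10^-16 J)
λ = 1.00 × 10^-12 m

Comparison:
- Atomic scale (10⁻¹⁰ m): λ is 0.01× this size
- Nuclear scale (10⁻¹⁵ m): λ is 1e+03× this size

The wavelength is between nuclear and atomic scales.

This wavelength is appropriate for probing atomic structure but too large for nuclear physics experiments.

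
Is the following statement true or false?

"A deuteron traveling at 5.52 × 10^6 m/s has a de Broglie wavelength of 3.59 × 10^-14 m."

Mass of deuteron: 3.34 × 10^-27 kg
True

The claim is correct.

Using λ = h/(mv):
λ = (6.626 × 10^-34 J·s) / (3.34 × 10^-27 kg × 5.52 × 10^6 m/s)
λ = 3.59 × 10^-14 m

This matches the claimed value.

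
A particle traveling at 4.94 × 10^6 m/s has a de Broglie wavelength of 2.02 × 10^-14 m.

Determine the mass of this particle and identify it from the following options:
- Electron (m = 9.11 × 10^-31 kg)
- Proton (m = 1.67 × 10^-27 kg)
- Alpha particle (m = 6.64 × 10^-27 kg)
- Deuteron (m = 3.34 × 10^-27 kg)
The particle is an alpha particle.

From λ = h/(mv), solve for mass:

m = h/(λv)
m = (6.626 × 10^-34 J·s) / (2.02 × 10^-14 m × 4.94 × 10^6 m/s)
m = 6.64 × 10^-27 kg

Comparing with the listed masses, this is closest to an alpha particle.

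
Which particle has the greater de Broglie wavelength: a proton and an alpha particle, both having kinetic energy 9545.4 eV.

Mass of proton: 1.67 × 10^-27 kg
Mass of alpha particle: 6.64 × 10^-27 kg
The proton has the longer wavelength.

Using λ = h/√(2mKE):

For proton: λ₁ = h/√(2m₁KE) = 2.93 × 10^-13 m
For alpha particle: λ₂ = h/√(2m₂KE) = 1.47 × 10^-13 m

Since λ ∝ 1/√m at constant kinetic energy, the lighter particle has the longer wavelength.

The proton has the longer de Broglie wavelength.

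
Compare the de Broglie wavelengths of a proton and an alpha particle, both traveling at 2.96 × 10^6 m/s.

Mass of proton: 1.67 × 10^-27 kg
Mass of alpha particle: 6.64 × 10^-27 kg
The proton has the longer wavelength.

Using λ = h/(mv), since both particles have the same velocity, the wavelength depends only on mass.

For proton: λ₁ = h/(m₁v) = 1.34 × 10^-13 m
For alpha particle: λ₂ = h/(m₂v) = 3.37 × 10^-14 m

Since λ ∝ 1/m at constant velocity, the lighter particle has the longer wavelength.

The proton has the longer de Broglie wavelength.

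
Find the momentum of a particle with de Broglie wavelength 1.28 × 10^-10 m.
5.18 × 10^-24 kg·m/s

From the de Broglie relation λ = h/p, we solve for p:

p = h/λ
p = (6.626 × 10^-34 J·s) / (1.28 × 10^-10 m)
p = 5.18 × 10^-24 kg·m/s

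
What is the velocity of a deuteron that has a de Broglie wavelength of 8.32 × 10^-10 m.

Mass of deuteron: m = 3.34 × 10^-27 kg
2.38 × 10^2 m/s

From the de Broglie relation λ = h/(mv), we solve for v:

v = h/(mλ)
v = (6.626 × 10^-34 J·s) / (3.34 × 10^-27 kg × 8.32 × 10^-10 m)
v = 2.38 × 10^2 m/s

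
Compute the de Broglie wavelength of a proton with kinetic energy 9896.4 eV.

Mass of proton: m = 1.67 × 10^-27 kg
2.88 × 10^-13 m

Using λ = h/√(2mKE):

First convert KE to Joules: KE = 9896.4 eV = 1.586 × 10^-15 J

λ = h/√(2mKE)
λ = (6.626 × 10^-34 J·s) / √(2 × 1.67 × 10^-27 kg × 1.586 × 10^-15 J)
λ = 2.88 × 10^-13 m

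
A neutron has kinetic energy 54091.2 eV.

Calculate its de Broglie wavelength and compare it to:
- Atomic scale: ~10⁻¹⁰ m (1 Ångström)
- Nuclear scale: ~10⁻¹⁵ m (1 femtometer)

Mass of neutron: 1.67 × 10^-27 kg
λ = 1.23 × 10^-13 m, which is between nuclear and atomic scales.

Using λ = h/√(2mKE):

KE = 54091.2 eV = 8.666 × 10^-15 J

λ = h/√(2mKE)
λ = (6.626 × 10^-34 J·s) / √(2 × 1.67 × 10^-27 kg × 8.666 × 10^-15 J)
λ = 1.23 × 10^-13 m

Comparison:
- Atomic scale (10⁻¹⁰ m): λ is 0.0012× this size
- Nuclear scale (10⁻¹⁵ m): λ is 1.2e+02× this size

The wavelength is between nuclear and atomic scales.

This wavelength is appropriate for probing atomic structure but too large for nuclear physics experiments.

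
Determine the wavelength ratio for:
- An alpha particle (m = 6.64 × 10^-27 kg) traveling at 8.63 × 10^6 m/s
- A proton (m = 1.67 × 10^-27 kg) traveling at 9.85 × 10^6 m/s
λ₁/λ₂ = 0.287

Using λ = h/(mv):

λ₁ = h/(m₁v₁) = 1.16 × 10^-14 m
λ₂ = h/(m₂v₂) = 4.03 × 10^-14 m

Ratio λ₁/λ₂ = (m₂v₂)/(m₁v₁)
         = (1.67 × 10^-27 kg × 9.85 × 10^6 m/s) / (6.64 × 10^-27 kg × 8.63 × 10^6 m/s)
         = 0.287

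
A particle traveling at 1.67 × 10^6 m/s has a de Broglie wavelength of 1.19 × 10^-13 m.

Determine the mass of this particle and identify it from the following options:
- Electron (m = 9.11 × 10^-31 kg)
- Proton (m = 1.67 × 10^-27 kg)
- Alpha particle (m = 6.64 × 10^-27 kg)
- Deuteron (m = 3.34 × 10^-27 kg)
The particle is a deuteron.

From λ = h/(mv), solve for mass:

m = h/(λv)
m = (6.626 × 10^-34 J·s) / (1.19 × 10^-13 m × 1.67 × 10^6 m/s)
m = 3.33 × 10^-27 kg

Comparing with the listed masses, this is closest to a deuteron.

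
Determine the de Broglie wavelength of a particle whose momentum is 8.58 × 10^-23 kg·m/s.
7.72 × 10^-12 m

Using the de Broglie relation λ = h/p:

λ = h/p
λ = (6.626 × 10^-34 J·s) / (8.58 × 10^-23 kg·m/s)
λ = 7.72 × 10^-12 m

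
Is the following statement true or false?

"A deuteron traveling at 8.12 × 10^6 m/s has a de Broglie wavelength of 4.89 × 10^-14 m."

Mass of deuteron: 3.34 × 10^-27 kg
False

The claim is incorrect.

Using λ = h/(mv):
λ = (6.626 × 10^-34 J·s) / (3.34 × 10^-27 kg × 8.12 × 10^6 m/s)
λ = 2.44 × 10^-14 m

The actual wavelength differs from the claimed 4.89 × 10^-14 m.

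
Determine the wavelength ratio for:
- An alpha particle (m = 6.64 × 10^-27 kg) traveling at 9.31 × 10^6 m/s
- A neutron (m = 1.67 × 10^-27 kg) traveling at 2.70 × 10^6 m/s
λ₁/λ₂ = 0.0729

Using λ = h/(mv):

λ₁ = h/(m₁v₁) = 1.07 × 10^-14 m
λ₂ = h/(m₂v₂) = 1.47 × 10^-13 m

Ratio λ₁/λ₂ = (m₂v₂)/(m₁v₁)
         = (1.67 × 10^-27 kg × 2.70 × 10^6 m/s) / (6.64 × 10^-27 kg × 9.31 × 10^6 m/s)
         = 0.0729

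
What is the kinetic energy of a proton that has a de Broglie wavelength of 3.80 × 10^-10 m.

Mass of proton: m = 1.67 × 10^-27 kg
9.10 × 10^-22 J (or 5.68 × 10^-3 eV)

From λ = h/√(2mKE), we solve for KE:

λ² = h²/(2mKE)
KE = h²/(2mλ²)
KE = (6.626 × 10^-34 J·s)² / (2 × 1.67 × 10^-27 kg × (3.80 × 10^-10 m)²)
KE = 9.10 × 10^-22 J
KE = 5.68 × 10^-3 eV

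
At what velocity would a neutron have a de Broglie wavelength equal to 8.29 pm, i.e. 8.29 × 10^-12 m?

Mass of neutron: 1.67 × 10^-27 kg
4.79 × 10^4 m/s

From λ = h/(mv), solve for v:

v = h/(mλ)
v = (6.626 × 10^-34 J·s) / (1.67 × 10^-27 kg × 8.29 × 10^-12 m)
v = 4.79 × 10^4 m/s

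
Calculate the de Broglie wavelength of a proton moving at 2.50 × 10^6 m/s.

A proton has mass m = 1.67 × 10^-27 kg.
1.59 × 10^-13 m

Using the de Broglie relation λ = h/(mv):

λ = h/(mv)
λ = (6.626 × 10^-34 J·s) / (1.67 × 10^-27 kg × 2.50 × 10^6 m/s)
λ = 1.59 × 10^-13 m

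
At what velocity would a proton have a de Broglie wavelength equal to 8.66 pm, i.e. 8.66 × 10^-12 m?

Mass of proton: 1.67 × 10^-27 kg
4.58 × 10^4 m/s

From λ = h/(mv), solve for v:

v = h/(mλ)
v = (6.626 × 10^-34 J·s) / (1.67 × 10^-27 kg × 8.66 × 10^-12 m)
v = 4.58 × 10^4 m/s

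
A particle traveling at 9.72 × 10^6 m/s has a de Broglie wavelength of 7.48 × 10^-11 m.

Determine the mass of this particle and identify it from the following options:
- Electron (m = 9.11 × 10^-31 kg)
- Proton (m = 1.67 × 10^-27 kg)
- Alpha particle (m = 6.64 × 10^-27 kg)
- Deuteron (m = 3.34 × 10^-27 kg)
The particle is an electron.

From λ = h/(mv), solve for mass:

m = h/(λv)
m = (6.626 × 10^-34 J·s) / (7.48 × 10^-11 m × 9.72 × 10^6 m/s)
m = 9.11 × 10^-31 kg

Comparing with the listed masses, this is closest to an electron.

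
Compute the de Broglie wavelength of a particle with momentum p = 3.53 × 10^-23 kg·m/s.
1.88 × 10^-11 m

Using the de Broglie relation λ = h/p:

λ = h/p
λ = (6.626 × 10^-34 J·s) / (3.53 × 10^-23 kg·m/s)
λ = 1.88 × 10^-11 m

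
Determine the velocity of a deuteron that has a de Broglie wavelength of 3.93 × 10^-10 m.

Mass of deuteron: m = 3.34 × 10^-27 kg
5.05 × 10^2 m/s

From the de Broglie relation λ = h/(mv), we solve for v:

v = h/(mλ)
v = (6.626 × 10^-34 J·s) / (3.34 × 10^-27 kg × 3.93 × 10^-10 m)
v = 5.05 × 10^2 m/s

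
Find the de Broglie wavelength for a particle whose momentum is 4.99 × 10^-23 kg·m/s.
1.33 × 10^-11 m

Using the de Broglie relation λ = h/p:

λ = h/p
λ = (6.626 × 10^-34 J·s) / (4.99 × 10^-23 kg·m/s)
λ = 1.33 × 10^-11 m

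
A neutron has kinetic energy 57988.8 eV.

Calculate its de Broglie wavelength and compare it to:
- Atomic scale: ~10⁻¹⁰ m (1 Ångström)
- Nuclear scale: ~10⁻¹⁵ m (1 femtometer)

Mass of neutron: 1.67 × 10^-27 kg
λ = 1.19 × 10^-13 m, which is between nuclear and atomic scales.

Using λ = h/√(2mKE):

KE = 57988.8 eV = 9.291 × 10^-15 J

λ = h/√(2mKE)
λ = (6.626 × 10^-34 J·s) / √(2 × 1.67 × 10^-27 kg × 9.291 × 10^-15 J)
λ = 1.19 × 10^-13 m

Comparison:
- Atomic scale (10⁻¹⁰ m): λ is 0.0012× this size
- Nuclear scale (10⁻¹⁵ m): λ is 1.2e+02× this size

The wavelength is between nuclear and atomic scales.

This wavelength is appropriate for probing atomic structure but too large for nuclear physics experiments.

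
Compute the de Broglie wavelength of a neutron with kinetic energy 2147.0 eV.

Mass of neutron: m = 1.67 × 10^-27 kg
6.18 × 10^-13 m

Using λ = h/√(2mKE):

First convert KE to Joules: KE = 2147.0 eV = 3.440 × 10^-16 J

λ = h/√(2mKE)
λ = (6.626 × 10^-34 J·s) / √(2 × 1.67 × 10^-27 kg × 3.440 × 10^-16 J)
λ = 6.18 × 10^-13 m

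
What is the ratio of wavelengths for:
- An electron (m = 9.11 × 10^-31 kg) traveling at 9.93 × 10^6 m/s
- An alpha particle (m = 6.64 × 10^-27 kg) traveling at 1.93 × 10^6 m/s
λ₁/λ₂ = 1.42 × 10^3

Using λ = h/(mv):

λ₁ = h/(m₁v₁) = 7.32 × 10^-11 m
λ₂ = h/(m₂v₂) = 5.17 × 10^-14 m

Ratio λ₁/λ₂ = (m₂v₂)/(m₁v₁)
         = (6.64 × 10^-27 kg × 1.93 × 10^6 m/s) / (9.11 × 10^-31 kg × 9.93 × 10^6 m/s)
         = 1.42 × 10^3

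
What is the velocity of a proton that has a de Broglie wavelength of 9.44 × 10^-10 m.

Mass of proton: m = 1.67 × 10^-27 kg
4.20 × 10^2 m/s

From the de Broglie relation λ = h/(mv), we solve for v:

v = h/(mλ)
v = (6.626 × 10^-34 J·s) / (1.67 × 10^-27 kg × 9.44 × 10^-10 m)
v = 4.20 × 10^2 m/s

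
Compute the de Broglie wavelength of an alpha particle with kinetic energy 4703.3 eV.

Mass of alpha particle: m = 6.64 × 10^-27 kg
2.09 × 10^-13 m

Using λ = h/√(2mKE):

First convert KE to Joules: KE = 4703.3 eV = 7.536 × 10^-16 J

λ = h/√(2mKE)
λ = (6.626 × 10^-34 J·s) / √(2 × 6.64 × 10^-27 kg × 7.536 × 10^-16 J)
λ = 2.09 × 10^-13 m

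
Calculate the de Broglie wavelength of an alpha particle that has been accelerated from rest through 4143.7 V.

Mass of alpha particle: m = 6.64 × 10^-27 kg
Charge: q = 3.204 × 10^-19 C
1.58 × 10^-13 m

When a particle is accelerated through voltage V, it gains kinetic energy KE = qV.

The de Broglie wavelength is then λ = h/√(2mqV):

λ = h/√(2mqV)
λ = (6.626 × 10^-34 J·s) / √(2 × 6.64 × 10^-27 kg × 3.204 × 10^-19 C × 4143.7 V)
λ = 1.58 × 10^-13 m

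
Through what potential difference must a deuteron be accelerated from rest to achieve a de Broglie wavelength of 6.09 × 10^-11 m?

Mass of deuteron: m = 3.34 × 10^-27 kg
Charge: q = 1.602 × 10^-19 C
1.11 × 10^-1 V

From λ = h/√(2mqV), we solve for V:

λ² = h²/(2mqV)
V = h²/(2mqλ²)
V = (6.626 × 10^-34 J·s)² / (2 × 3.34 × 10^-27 kg × 1.602 × 10^-19 C × (6.09 × 10^-11 m)²)
V = 1.11 × 10^-1 V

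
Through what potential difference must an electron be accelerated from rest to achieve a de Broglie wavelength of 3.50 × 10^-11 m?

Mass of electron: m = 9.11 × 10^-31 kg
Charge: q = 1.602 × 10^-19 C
1.23 × 10^3 V

From λ = h/√(2mqV), we solve for V:

λ² = h²/(2mqV)
V = h²/(2mqλ²)
V = (6.626 × 10^-34 J·s)² / (2 × 9.11 × 10^-31 kg × 1.602 × 10^-19 C × (3.50 × 10^-11 m)²)
V = 1.23 × 10^3 V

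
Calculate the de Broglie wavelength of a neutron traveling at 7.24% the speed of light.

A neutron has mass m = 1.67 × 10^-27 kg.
1.83 × 10^-14 m

Using the de Broglie relation λ = h/(mv):

v = 7.24% × c = 2.170 × 10^7 m/s

λ = h/(mv)
λ = (6.626 × 10^-34 J·s) / (1.67 × 10^-27 kg × 2.170 × 10^7 m/s)
λ = 1.83 × 10^-14 m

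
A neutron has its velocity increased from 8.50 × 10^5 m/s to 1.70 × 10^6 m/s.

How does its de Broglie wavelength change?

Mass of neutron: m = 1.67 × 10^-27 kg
The wavelength decreases by a factor of 2.

Using λ = h/(mv):

Initial wavelength: λ₁ = h/(mv₁) = 4.67 × 10^-13 m
Final wavelength: λ₂ = h/(mv₂) = 2.33 × 10^-13 m

Since λ ∝ 1/v, when velocity increases by a factor of 2, the wavelength decreases by a factor of 2.

λ₂/λ₁ = v₁/v₂ = 1/2

The wavelength decreases by a factor of 2.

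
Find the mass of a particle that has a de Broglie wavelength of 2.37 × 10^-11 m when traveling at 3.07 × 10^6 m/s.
9.11 × 10^-30 kg

From the de Broglie relation λ = h/(mv), we solve for m:

m = h/(λv)
m = (6.626 × 10^-34 J·s) / (2.37 × 10^-11 m × 3.07 × 10^6 m/s)
m = 9.11 × 10^-30 kg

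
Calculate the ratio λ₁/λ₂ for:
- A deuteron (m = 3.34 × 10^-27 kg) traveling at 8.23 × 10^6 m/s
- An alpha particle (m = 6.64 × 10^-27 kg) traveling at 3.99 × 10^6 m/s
λ₁/λ₂ = 0.964

Using λ = h/(mv):

λ₁ = h/(m₁v₁) = 2.41 × 10^-14 m
λ₂ = h/(m₂v₂) = 2.50 × 10^-14 m

Ratio λ₁/λ₂ = (m₂v₂)/(m₁v₁)
         = (6.64 × 10^-27 kg × 3.99 × 10^6 m/s) / (3.34 × 10^-27 kg × 8.23 × 10^6 m/s)
         = 0.964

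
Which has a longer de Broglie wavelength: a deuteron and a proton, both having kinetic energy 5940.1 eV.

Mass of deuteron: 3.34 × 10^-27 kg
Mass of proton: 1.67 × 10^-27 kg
The proton has the longer wavelength.

Using λ = h/√(2mKE):

For deuteron: λ₁ = h/√(2m₁KE) = 2.63 × 10^-13 m
For proton: λ₂ = h/√(2m₂KE) = 3.72 × 10^-13 m

Since λ ∝ 1/√m at constant kinetic energy, the lighter particle has the longer wavelength.

The proton has the longer de Broglie wavelength.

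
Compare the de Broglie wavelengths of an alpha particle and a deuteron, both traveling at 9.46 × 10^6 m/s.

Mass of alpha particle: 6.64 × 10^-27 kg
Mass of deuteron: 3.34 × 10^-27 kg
The deuteron has the longer wavelength.

Using λ = h/(mv), since both particles have the same velocity, the wavelength depends only on mass.

For alpha particle: λ₁ = h/(m₁v) = 1.05 × 10^-14 m
For deuteron: λ₂ = h/(m₂v) = 2.10 × 10^-14 m

Since λ ∝ 1/m at constant velocity, the lighter particle has the longer wavelength.

The deuteron has the longer de Broglie wavelength.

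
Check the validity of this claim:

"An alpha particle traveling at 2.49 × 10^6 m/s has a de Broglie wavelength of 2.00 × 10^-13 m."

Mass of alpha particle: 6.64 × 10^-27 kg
False

The claim is incorrect.

Using λ = h/(mv):
λ = (6.626 × 10^-34 J·s) / (6.64 × 10^-27 kg × 2.49 × 10^6 m/s)
λ = 4.01 × 10^-14 m

The actual wavelength differs from the claimed 2.00 × 10^-13 m.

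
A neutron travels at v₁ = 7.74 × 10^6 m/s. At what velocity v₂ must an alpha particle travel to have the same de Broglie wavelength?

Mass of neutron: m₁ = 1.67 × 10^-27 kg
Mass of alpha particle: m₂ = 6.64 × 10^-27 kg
v₂ = 1.95 × 10^6 m/s

For equal de Broglie wavelengths: λ₁ = λ₂

h/(m₁v₁) = h/(m₂v₂)
m₁v₁ = m₂v₂
v₂ = v₁ · (m₁/m₂)

v₂ = 7.74 × 10^6 m/s × (1.67 × 10^-27 kg / 6.64 × 10^-27 kg)
v₂ = 1.95 × 10^6 m/s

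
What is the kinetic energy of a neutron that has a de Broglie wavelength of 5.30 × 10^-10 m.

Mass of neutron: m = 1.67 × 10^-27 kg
4.68 × 10^-22 J (or 2.92 × 10^-3 eV)

From λ = h/√(2mKE), we solve for KE:

λ² = h²/(2mKE)
KE = h²/(2mλ²)
KE = (6.626 × 10^-34 J·s)² / (2 × 1.67 × 10^-27 kg × (5.30 × 10^-10 m)²)
KE = 4.68 × 10^-22 J
KE = 2.92 × 10^-3 eV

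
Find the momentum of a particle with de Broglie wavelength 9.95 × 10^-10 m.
6.66 × 10^-25 kg·m/s

From the de Broglie relation λ = h/p, we solve for p:

p = h/λ
p = (6.626 × 10^-34 J·s) / (9.95 × 10^-10 m)
p = 6.66 × 10^-25 kg·m/s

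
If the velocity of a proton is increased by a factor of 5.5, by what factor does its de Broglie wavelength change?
The wavelength decreases by a factor of 5.5.

From λ = h/(mv), the wavelength is inversely proportional to velocity:

λ ∝ 1/v

If v → 5.5v, then λ → λ/5.5

When velocity is increased by a factor of 5.5, the wavelength decreases by a factor of 5.5.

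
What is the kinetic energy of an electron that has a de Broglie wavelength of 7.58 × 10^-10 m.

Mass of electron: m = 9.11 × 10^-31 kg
4.19 × 10^-19 J (or 2.62 eV)

From λ = h/√(2mKE), we solve for KE:

λ² = h²/(2mKE)
KE = h²/(2mλ²)
KE = (6.626 × 10^-34 J·s)² / (2 × 9.11 × 10^-31 kg × (7.58 × 10^-10 m)²)
KE = 4.19 × 10^-19 J
KE = 2.62 eV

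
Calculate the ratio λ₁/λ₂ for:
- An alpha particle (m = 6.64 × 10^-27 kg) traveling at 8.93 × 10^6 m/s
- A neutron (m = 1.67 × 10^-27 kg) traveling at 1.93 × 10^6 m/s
λ₁/λ₂ = 0.0544

Using λ = h/(mv):

λ₁ = h/(m₁v₁) = 1.12 × 10^-14 m
λ₂ = h/(m₂v₂) = 2.06 × 10^-13 m

Ratio λ₁/λ₂ = (m₂v₂)/(m₁v₁)
         = (1.67 × 10^-27 kg × 1.93 × 10^6 m/s) / (6.64 × 10^-27 kg × 8.93 × 10^6 m/s)
         = 0.0544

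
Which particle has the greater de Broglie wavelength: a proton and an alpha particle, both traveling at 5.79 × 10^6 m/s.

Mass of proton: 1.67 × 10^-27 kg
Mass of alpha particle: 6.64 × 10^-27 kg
The proton has the longer wavelength.

Using λ = h/(mv), since both particles have the same velocity, the wavelength depends only on mass.

For proton: λ₁ = h/(m₁v) = 6.85 × 10^-14 m
For alpha particle: λ₂ = h/(m₂v) = 1.72 × 10^-14 m

Since λ ∝ 1/m at constant velocity, the lighter particle has the longer wavelength.

The proton has the longer de Broglie wavelength.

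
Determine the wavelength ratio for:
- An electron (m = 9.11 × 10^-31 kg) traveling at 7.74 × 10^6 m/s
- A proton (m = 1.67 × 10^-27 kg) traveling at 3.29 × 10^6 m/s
λ₁/λ₂ = 779

Using λ = h/(mv):

λ₁ = h/(m₁v₁) = 9.40 × 10^-11 m
λ₂ = h/(m₂v₂) = 1.21 × 10^-13 m

Ratio λ₁/λ₂ = (m₂v₂)/(m₁v₁)
         = (1.67 × 10^-27 kg × 3.29 × 10^6 m/s) / (9.11 × 10^-31 kg × 7.74 × 10^6 m/s)
         = 779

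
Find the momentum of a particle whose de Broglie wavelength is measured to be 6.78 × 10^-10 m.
9.77 × 10^-25 kg·m/s

From the de Broglie relation λ = h/p, we solve for p:

p = h/λ
p = (6.626 × 10^-34 J·s) / (6.78 × 10^-10 m)
p = 9.77 × 10^-25 kg·m/s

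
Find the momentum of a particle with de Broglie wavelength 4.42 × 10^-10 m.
1.50 × 10^-24 kg·m/s

From the de Broglie relation λ = h/p, we solve for p:

p = h/λ
p = (6.626 × 10^-34 J·s) / (4.42 × 10^-10 m)
p = 1.50 × 10^-24 kg·m/s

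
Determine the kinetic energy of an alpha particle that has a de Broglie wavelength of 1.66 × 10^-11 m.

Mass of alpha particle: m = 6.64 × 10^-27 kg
1.20 × 10^-19 J (or 0.749 eV)

From λ = h/√(2mKE), we solve for KE:

λ² = h²/(2mKE)
KE = h²/(2mλ²)
KE = (6.626 × 10^-34 J·s)² / (2 × 6.64 × 10^-27 kg × (1.66 × 10^-11 m)²)
KE = 1.20 × 10^-19 J
KE = 0.749 eV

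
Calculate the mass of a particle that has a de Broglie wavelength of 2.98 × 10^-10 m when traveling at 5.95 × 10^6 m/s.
3.74 × 10^-31 kg

From the de Broglie relation λ = h/(mv), we solve for m:

m = h/(λv)
m = (6.626 × 10^-34 J·s) / (2.98 × 10^-10 m × 5.95 × 10^6 m/s)
m = 3.74 × 10^-31 kg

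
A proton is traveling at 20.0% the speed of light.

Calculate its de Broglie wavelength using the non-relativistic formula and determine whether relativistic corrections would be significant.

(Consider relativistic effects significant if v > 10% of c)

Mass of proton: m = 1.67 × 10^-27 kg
Yes, relativistic corrections are needed.

Using the non-relativistic de Broglie formula λ = h/(mv):

v = 20.0% × c = 5.996 × 10^7 m/s

λ = h/(mv)
λ = (6.626 × 10^-34 J·s) / (1.67 × 10^-27 kg × 5.996 × 10^7 m/s)
λ = 6.62 × 10^-15 m

Since v = 20.0% of c > 10% of c, relativistic corrections ARE significant and the actual wavelength would differ from this non-relativistic estimate.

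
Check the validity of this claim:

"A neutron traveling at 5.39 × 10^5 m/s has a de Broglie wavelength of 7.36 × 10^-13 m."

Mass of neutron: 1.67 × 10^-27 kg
True

The claim is correct.

Using λ = h/(mv):
λ = (6.626 × 10^-34 J·s) / (1.67 × 10^-27 kg × 5.39 × 10^5 m/s)
λ = 7.36 × 10^-13 m

This matches the claimed value.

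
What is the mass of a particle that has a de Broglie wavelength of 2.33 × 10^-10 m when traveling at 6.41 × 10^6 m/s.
4.44 × 10^-31 kg

From the de Broglie relation λ = h/(mv), we solve for m:

m = h/(λv)
m = (6.626 × 10^-34 J·s) / (2.33 × 10^-10 m × 6.41 × 10^6 m/s)
m = 4.44 × 10^-31 kg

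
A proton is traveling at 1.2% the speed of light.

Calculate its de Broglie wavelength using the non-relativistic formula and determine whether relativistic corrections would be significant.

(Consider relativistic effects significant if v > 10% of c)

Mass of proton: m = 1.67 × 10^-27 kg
No, relativistic corrections are not needed.

Using the non-relativistic de Broglie formula λ = h/(mv):

v = 1.2% × c = 3.598 × 10^6 m/s

λ = h/(mv)
λ = (6.626 × 10^-34 J·s) / (1.67 × 10^-27 kg × 3.598 × 10^6 m/s)
λ = 1.10 × 10^-13 m

Since v = 1.2% of c < 10% of c, relativistic corrections are NOT significant and this non-relativistic result is a good approximation.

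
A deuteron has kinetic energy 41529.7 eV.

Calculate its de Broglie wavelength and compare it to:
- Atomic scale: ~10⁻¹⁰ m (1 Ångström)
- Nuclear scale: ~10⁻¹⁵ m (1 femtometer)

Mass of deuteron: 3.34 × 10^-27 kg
λ = 9.94 × 10^-14 m, which is between nuclear and atomic scales.

Using λ = h/√(2mKE):

KE = 41529.7 eV = 6.654 × 10^-15 J

λ = h/√(2mKE)
λ = (6.626 × 10^-34 J·s) / √(2 × 3.34 × 10^-27 kg × 6.654 × 10^-15 J)
λ = 9.94 × 10^-14 m

Comparison:
- Atomic scale (10⁻¹⁰ m): λ is 0.00099× this size
- Nuclear scale (10⁻¹⁵ m): λ is 99× this size

The wavelength is between nuclear and atomic scales.

This wavelength is appropriate for probing atomic structure but too large for nuclear physics experiments.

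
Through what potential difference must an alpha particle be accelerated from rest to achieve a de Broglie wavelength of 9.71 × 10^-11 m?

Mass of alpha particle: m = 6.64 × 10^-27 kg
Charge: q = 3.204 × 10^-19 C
1.09 × 10^-2 V

From λ = h/√(2mqV), we solve for V:

λ² = h²/(2mqV)
V = h²/(2mqλ²)
V = (6.626 × 10^-34 J·s)² / (2 × 6.64 × 10^-27 kg × 3.204 × 10^-19 C × (9.71 × 10^-11 m)²)
V = 1.09 × 10^-2 V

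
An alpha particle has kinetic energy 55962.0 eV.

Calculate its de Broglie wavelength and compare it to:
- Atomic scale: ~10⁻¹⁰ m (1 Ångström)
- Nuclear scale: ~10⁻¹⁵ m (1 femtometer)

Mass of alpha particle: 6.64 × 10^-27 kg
λ = 6.07 × 10^-14 m, which is between nuclear and atomic scales.

Using λ = h/√(2mKE):

KE = 55962.0 eV = 8.966 × 10^-15 J

λ = h/√(2mKE)
λ = (6.626 × 10^-34 J·s) / √(2 × 6.64 × 10^-27 kg × 8.966 × 10^-15 J)
λ = 6.07 × 10^-14 m

Comparison:
- Atomic scale (10⁻¹⁰ m): λ is 0.00061× this size
- Nuclear scale (10⁻¹⁵ m): λ is 61× this size

The wavelength is between nuclear and atomic scales.

This wavelength is appropriate for probing atomic structure but too large for nuclear physics experiments.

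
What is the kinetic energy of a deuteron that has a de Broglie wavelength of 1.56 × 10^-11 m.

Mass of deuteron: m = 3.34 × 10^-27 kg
2.70 × 10^-19 J (or 1.69 eV)

From λ = h/√(2mKE), we solve for KE:

λ² = h²/(2mKE)
KE = h²/(2mλ²)
KE = (6.626 × 10^-34 J·s)² / (2 × 3.34 × 10^-27 kg × (1.56 × 10^-11 m)²)
KE = 2.70 × 10^-19 J
KE = 1.69 eV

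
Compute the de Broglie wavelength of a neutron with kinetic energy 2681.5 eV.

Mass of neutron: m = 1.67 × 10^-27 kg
5.53 × 10^-13 m

Using λ = h/√(2mKE):

First convert KE to Joules: KE = 2681.5 eV = 4.296 × 10^-16 J

λ = h/√(2mKE)
λ = (6.626 × 10^-34 J·s) / √(2 × 1.67 × 10^-27 kg × 4.296 × 10^-16 J)
λ = 5.53 × 10^-13 m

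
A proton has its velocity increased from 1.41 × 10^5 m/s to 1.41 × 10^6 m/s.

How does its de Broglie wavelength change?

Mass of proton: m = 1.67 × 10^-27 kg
The wavelength decreases by a factor of 10.

Using λ = h/(mv):

Initial wavelength: λ₁ = h/(mv₁) = 2.81 × 10^-12 m
Final wavelength: λ₂ = h/(mv₂) = 2.81 × 10^-13 m

Since λ ∝ 1/v, when velocity increases by a factor of 10, the wavelength decreases by a factor of 10.

λ₂/λ₁ = v₁/v₂ = 1/10

The wavelength decreases by a factor of 10.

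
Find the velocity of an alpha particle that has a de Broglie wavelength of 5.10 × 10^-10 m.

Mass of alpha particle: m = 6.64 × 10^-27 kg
1.96 × 10^2 m/s

From the de Broglie relation λ = h/(mv), we solve for v:

v = h/(mλ)
v = (6.626 × 10^-34 J·s) / (6.64 × 10^-27 kg × 5.10 × 10^-10 m)
v = 1.96 × 10^2 m/s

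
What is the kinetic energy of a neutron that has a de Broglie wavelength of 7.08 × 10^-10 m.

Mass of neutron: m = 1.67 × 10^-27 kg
2.62 × 10^-22 J (or 1.64 × 10^-3 eV)

From λ = h/√(2mKE), we solve for KE:

λ² = h²/(2mKE)
KE = h²/(2mλ²)
KE = (6.626 × 10^-34 J·s)² / (2 × 1.67 × 10^-27 kg × (7.08 × 10^-10 m)²)
KE = 2.62 × 10^-22 J
KE = 1.64 × 10^-3 eV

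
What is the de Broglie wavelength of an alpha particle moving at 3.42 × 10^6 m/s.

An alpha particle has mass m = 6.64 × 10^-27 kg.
2.92 × 10^-14 m

Using the de Broglie relation λ = h/(mv):

λ = h/(mv)
λ = (6.626 × 10^-34 J·s) / (6.64 × 10^-27 kg × 3.42 × 10^6 m/s)
λ = 2.92 × 10^-14 m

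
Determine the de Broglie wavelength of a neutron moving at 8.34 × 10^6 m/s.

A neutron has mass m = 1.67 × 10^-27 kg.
4.76 × 10^-14 m

Using the de Broglie relation λ = h/(mv):

λ = h/(mv)
λ = (6.626 × 10^-34 J·s) / (1.67 × 10^-27 kg × 8.34 × 10^6 m/s)
λ = 4.76 × 10^-14 m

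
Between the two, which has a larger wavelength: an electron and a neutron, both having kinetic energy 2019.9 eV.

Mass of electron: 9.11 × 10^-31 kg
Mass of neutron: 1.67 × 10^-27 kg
The electron has the longer wavelength.

Using λ = h/√(2mKE):

For electron: λ₁ = h/√(2m₁KE) = 2.73 × 10^-11 m
For neutron: λ₂ = h/√(2m₂KE) = 6.37 × 10^-13 m

Since λ ∝ 1/√m at constant kinetic energy, the lighter particle has the longer wavelength.

The electron has the longer de Broglie wavelength.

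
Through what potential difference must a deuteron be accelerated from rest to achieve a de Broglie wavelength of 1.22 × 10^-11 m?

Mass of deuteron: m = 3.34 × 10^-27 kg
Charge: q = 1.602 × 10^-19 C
2.76 V

From λ = h/√(2mqV), we solve for V:

λ² = h²/(2mqV)
V = h²/(2mqλ²)
V = (6.626 × 10^-34 J·s)² / (2 × 3.34 × 10^-27 kg × 1.602 × 10^-19 C × (1.22 × 10^-11 m)²)
V = 2.76 V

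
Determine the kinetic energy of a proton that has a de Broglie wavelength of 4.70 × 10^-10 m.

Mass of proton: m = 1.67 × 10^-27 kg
5.95 × 10^-22 J (or 3.71 × 10^-3 eV)

From λ = h/√(2mKE), we solve for KE:

λ² = h²/(2mKE)
KE = h²/(2mλ²)
KE = (6.626 × 10^-34 J·s)² / (2 × 1.67 × 10^-27 kg × (4.70 × 10^-10 m)²)
KE = 5.95 × 10^-22 J
KE = 3.71 × 10^-3 eV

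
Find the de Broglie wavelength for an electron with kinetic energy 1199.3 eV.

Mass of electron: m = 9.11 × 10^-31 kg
3.54 × 10^-11 m

Using λ = h/√(2mKE):

First convert KE to Joules: KE = 1199.3 eV = 1.921 × 10^-16 J

λ = h/√(2mKE)
λ = (6.626 × 10^-34 J·s) / √(2 × 9.11 × 10^-31 kg × 1.921 × 10^-16 J)
λ = 3.54 × 10^-11 m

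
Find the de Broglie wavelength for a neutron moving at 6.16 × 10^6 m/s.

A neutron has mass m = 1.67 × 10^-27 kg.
6.44 × 10^-14 m

Using the de Broglie relation λ = h/(mv):

λ = h/(mv)
λ = (6.626 × 10^-34 J·s) / (1.67 × 10^-27 kg × 6.16 × 10^6 m/s)
λ = 6.44 × 10^-14 m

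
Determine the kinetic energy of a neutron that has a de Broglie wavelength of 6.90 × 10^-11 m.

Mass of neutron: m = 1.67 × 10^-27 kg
2.76 × 10^-20 J (or 0.172 eV)

From λ = h/√(2mKE), we solve for KE:

λ² = h²/(2mKE)
KE = h²/(2mλ²)
KE = (6.626 × 10^-34 J·s)² / (2 × 1.67 × 10^-27 kg × (6.90 × 10^-11 m)²)
KE = 2.76 × 10^-20 J
KE = 0.172 eV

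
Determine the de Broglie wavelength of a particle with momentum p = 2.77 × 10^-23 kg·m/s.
2.39 × 10^-11 m

Using the de Broglie relation λ = h/p:

λ = h/p
λ = (6.626 × 10^-34 J·s) / (2.77 × 10^-23 kg·m/s)
λ = 2.39 × 10^-11 m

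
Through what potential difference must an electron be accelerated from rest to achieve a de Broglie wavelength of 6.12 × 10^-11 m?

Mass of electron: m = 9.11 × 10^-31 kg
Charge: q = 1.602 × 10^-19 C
402 V

From λ = h/√(2mqV), we solve for V:

λ² = h²/(2mqV)
V = h²/(2mqλ²)
V = (6.626 × 10^-34 J·s)² / (2 × 9.11 × 10^-31 kg × 1.602 × 10^-19 C × (6.12 × 10^-11 m)²)
V = 402 V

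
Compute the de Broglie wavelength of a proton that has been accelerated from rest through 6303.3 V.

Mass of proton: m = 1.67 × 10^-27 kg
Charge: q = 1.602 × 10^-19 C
3.61 × 10^-13 m

When a particle is accelerated through voltage V, it gains kinetic energy KE = qV.

The de Broglie wavelength is then λ = h/√(2mqV):

λ = h/√(2mqV)
λ = (6.626 × 10^-34 J·s) / √(2 × 1.67 × 10^-27 kg × 1.602 × 10^-19 C × 6303.3 V)
λ = 3.61 × 10^-13 m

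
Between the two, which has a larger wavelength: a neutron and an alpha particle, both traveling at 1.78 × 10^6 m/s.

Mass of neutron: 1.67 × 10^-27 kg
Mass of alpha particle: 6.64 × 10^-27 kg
The neutron has the longer wavelength.

Using λ = h/(mv), since both particles have the same velocity, the wavelength depends only on mass.

For neutron: λ₁ = h/(m₁v) = 2.23 × 10^-13 m
For alpha particle: λ₂ = h/(m₂v) = 5.61 × 10^-14 m

Since λ ∝ 1/m at constant velocity, the lighter particle has the longer wavelength.

The neutron has the longer de Broglie wavelength.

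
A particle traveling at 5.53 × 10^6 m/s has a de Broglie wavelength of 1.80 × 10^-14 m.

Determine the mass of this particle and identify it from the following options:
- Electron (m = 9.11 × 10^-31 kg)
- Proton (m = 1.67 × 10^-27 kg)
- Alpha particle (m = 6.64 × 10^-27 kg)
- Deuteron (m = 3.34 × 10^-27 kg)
The particle is an alpha particle.

From λ = h/(mv), solve for mass:

m = h/(λv)
m = (6.626 × 10^-34 J·s) / (1.80 × 10^-14 m × 5.53 × 10^6 m/s)
m = 6.66 × 10^-27 kg

Comparing with the listed masses, this is closest to an alpha particle.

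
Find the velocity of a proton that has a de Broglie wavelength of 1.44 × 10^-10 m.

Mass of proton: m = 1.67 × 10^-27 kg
2.76 × 10^3 m/s

From the de Broglie relation λ = h/(mv), we solve for v:

v = h/(mλ)
v = (6.626 × 10^-34 J·s) / (1.67 × 10^-27 kg × 1.44 × 10^-10 m)
v = 2.76 × 10^3 m/s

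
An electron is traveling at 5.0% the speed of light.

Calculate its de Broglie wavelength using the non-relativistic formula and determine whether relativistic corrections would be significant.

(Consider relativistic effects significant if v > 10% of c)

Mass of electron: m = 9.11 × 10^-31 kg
No, relativistic corrections are not needed.

Using the non-relativistic de Broglie formula λ = h/(mv):

v = 5.0% × c = 1.499 × 10^7 m/s

λ = h/(mv)
λ = (6.626 × 10^-34 J·s) / (9.11 × 10^-31 kg × 1.499 × 10^7 m/s)
λ = 4.85 × 10^-11 m

Since v = 5.0% of c < 10% of c, relativistic corrections are NOT significant and this non-relativistic result is a good approximation.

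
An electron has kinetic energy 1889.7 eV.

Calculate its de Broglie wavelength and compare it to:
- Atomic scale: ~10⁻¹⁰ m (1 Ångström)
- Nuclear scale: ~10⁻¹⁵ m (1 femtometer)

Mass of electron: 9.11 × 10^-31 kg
λ = 2.82 × 10^-11 m, which is between nuclear and atomic scales.

Using λ = h/√(2mKE):

KE = 1889.7 eV = 3.028 × 10^-16 J

λ = h/√(2mKE)
λ = (6.626 × 10^-34 J·s) / √(2 × 9.11 × 10^-31 kg × 3.028 × 10^-16 J)
λ = 2.82 × 10^-11 m

Comparison:
- Atomic scale (10⁻¹⁰ m): λ is 0.28× this size
- Nuclear scale (10⁻¹⁵ m): λ is 2.8e+04× this size

The wavelength is between nuclear and atomic scales.

This wavelength is appropriate for probing atomic structure but too large for nuclear physics experiments.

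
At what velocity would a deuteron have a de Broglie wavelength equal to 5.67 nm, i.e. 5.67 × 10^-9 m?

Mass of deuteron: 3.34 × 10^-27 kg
3.50 × 10^1 m/s

From λ = h/(mv), solve for v:

v = h/(mλ)
v = (6.626 × 10^-34 J·s) / (3.34 × 10^-27 kg × 5.67 × 10^-9 m)
v = 3.50 × 10^1 m/s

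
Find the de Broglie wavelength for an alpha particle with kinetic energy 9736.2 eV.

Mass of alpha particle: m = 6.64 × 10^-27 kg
1.46 × 10^-13 m

Using λ = h/√(2mKE):

First convert KE to Joules: KE = 9736.2 eV = 1.560 × 10^-15 J

λ = h/√(2mKE)
λ = (6.626 × 10^-34 J·s) / √(2 × 6.64 × 10^-27 kg × 1.560 × 10^-15 J)
λ = 1.46 × 10^-13 m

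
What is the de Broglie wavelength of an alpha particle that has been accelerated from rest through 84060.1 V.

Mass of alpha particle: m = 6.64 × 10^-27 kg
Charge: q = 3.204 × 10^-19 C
3.50 × 10^-14 m

When a particle is accelerated through voltage V, it gains kinetic energy KE = qV.

The de Broglie wavelength is then λ = h/√(2mqV):

λ = h/√(2mqV)
λ = (6.626 × 10^-34 J·s) / √(2 × 6.64 × 10^-27 kg × 3.204 × 10^-19 C × 84060.1 V)
λ = 3.50 × 10^-14 m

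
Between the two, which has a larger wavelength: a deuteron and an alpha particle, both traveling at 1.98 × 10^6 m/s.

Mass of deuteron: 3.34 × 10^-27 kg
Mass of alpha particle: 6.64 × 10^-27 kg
The deuteron has the longer wavelength.

Using λ = h/(mv), since both particles have the same velocity, the wavelength depends only on mass.

For deuteron: λ₁ = h/(m₁v) = 1.00 × 10^-13 m
For alpha particle: λ₂ = h/(m₂v) = 5.04 × 10^-14 m

Since λ ∝ 1/m at constant velocity, the lighter particle has the longer wavelength.

The deuteron has the longer de Broglie wavelength.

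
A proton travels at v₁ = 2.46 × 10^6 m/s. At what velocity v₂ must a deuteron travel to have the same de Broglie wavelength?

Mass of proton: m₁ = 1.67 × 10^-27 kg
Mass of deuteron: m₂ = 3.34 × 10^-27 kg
v₂ = 1.23 × 10^6 m/s

For equal de Broglie wavelengths: λ₁ = λ₂

h/(m₁v₁) = h/(m₂v₂)
m₁v₁ = m₂v₂
v₂ = v₁ · (m₁/m₂)

v₂ = 2.46 × 10^6 m/s × (1.67 × 10^-27 kg / 3.34 × 10^-27 kg)
v₂ = 1.23 × 10^6 m/s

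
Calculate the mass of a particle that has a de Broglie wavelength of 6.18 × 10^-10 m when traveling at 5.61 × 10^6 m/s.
1.91 × 10^-31 kg

From the de Broglie relation λ = h/(mv), we solve for m:

m = h/(λv)
m = (6.626 × 10^-34 J·s) / (6.18 × 10^-10 m × 5.61 × 10^6 m/s)
m = 1.91 × 10^-31 kg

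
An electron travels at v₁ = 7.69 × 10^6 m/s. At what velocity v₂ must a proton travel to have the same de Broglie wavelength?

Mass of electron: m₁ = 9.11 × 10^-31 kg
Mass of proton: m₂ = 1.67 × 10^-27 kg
v₂ = 4.19 × 10^3 m/s

For equal de Broglie wavelengths: λ₁ = λ₂

h/(m₁v₁) = h/(m₂v₂)
m₁v₁ = m₂v₂
v₂ = v₁ · (m₁/m₂)

v₂ = 7.69 × 10^6 m/s × (9.11 × 10^-31 kg / 1.67 × 10^-27 kg)
v₂ = 4.19 × 10^3 m/s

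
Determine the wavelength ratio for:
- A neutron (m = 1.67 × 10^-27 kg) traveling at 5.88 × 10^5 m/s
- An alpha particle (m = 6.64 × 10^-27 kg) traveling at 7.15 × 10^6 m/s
λ₁/λ₂ = 48.3

Using λ = h/(mv):

λ₁ = h/(m₁v₁) = 6.75 × 10^-13 m
λ₂ = h/(m₂v₂) = 1.40 × 10^-14 m

Ratio λ₁/λ₂ = (m₂v₂)/(m₁v₁)
         = (6.64 × 10^-27 kg × 7.15 × 10^6 m/s) / (1.67 × 10^-27 kg × 5.88 × 10^5 m/s)
         = 48.3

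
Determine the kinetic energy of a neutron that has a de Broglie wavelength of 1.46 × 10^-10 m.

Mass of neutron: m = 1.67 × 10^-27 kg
6.17 × 10^-21 J (or 0.0385 eV)

From λ = h/√(2mKE), we solve for KE:

λ² = h²/(2mKE)
KE = h²/(2mλ²)
KE = (6.626 × 10^-34 J·s)² / (2 × 1.67 × 10^-27 kg × (1.46 × 10^-10 m)²)
KE = 6.17 × 10^-21 J
KE = 0.0385 eV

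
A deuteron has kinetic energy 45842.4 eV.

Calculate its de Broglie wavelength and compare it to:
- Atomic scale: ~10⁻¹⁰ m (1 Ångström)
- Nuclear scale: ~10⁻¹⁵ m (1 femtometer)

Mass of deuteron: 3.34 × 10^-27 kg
λ = 9.46 × 10^-14 m, which is between nuclear and atomic scales.

Using λ = h/√(2mKE):

KE = 45842.4 eV = 7.345 × 10^-15 J

λ = h/√(2mKE)
λ = (6.626 × 10^-34 J·s) / √(2 × 3.34 × 10^-27 kg × 7.345 × 10^-15 J)
λ = 9.46 × 10^-14 m

Comparison:
- Atomic scale (10⁻¹⁰ m): λ is 0.00095× this size
- Nuclear scale (10⁻¹⁵ m): λ is 95× this size

The wavelength is between nuclear and atomic scales.

This wavelength is appropriate for probing atomic structure but too large for nuclear physics experiments.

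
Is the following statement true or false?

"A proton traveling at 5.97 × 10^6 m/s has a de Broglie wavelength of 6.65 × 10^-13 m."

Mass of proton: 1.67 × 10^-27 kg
False

The claim is incorrect.

Using λ = h/(mv):
λ = (6.626 × 10^-34 J·s) / (1.67 × 10^-27 kg × 5.97 × 10^6 m/s)
λ = 6.65 × 10^-14 m

The actual wavelength differs from the claimed 6.65 × 10^-13 m.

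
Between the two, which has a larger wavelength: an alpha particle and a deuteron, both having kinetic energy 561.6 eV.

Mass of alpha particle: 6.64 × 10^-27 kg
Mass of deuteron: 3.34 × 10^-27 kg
The deuteron has the longer wavelength.

Using λ = h/√(2mKE):

For alpha particle: λ₁ = h/√(2m₁KE) = 6.06 × 10^-13 m
For deuteron: λ₂ = h/√(2m₂KE) = 8.55 × 10^-13 m

Since λ ∝ 1/√m at constant kinetic energy, the lighter particle has the longer wavelength.

The deuteron has the longer de Broglie wavelength.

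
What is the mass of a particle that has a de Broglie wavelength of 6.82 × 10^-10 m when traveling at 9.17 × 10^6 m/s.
1.06 × 10^-31 kg

From the de Broglie relation λ = h/(mv), we solve for m:

m = h/(λv)
m = (6.626 × 10^-34 J·s) / (6.82 × 10^-10 m × 9.17 × 10^6 m/s)
m = 1.06 × 10^-31 kg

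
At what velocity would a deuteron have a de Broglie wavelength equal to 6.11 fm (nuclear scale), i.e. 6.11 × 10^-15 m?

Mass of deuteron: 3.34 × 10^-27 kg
3.25 × 10^7 m/s

From λ = h/(mv), solve for v:

v = h/(mλ)
v = (6.626 × 10^-34 J·s) / (3.34 × 10^-27 kg × 6.11 × 10^-15 m)
v = 3.25 × 10^7 m/s

Note: This velocity is 10.8% of the speed of light, so relativistic corrections would be needed for a more accurate calculation.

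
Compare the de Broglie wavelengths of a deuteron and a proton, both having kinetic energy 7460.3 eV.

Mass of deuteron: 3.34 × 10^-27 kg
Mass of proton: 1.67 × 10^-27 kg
The proton has the longer wavelength.

Using λ = h/√(2mKE):

For deuteron: λ₁ = h/√(2m₁KE) = 2.34 × 10^-13 m
For proton: λ₂ = h/√(2m₂KE) = 3.32 × 10^-13 m

Since λ ∝ 1/√m at constant kinetic energy, the lighter particle has the longer wavelength.

The proton has the longer de Broglie wavelength.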